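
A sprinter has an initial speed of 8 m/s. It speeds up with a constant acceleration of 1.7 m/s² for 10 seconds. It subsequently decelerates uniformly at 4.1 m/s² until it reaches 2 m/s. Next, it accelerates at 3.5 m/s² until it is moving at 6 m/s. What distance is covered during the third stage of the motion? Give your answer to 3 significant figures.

Phase 1 (accelerating): v₀ = 8.00 m/s, a = 1.7 m/s².
v = v₀ + at = 8.00 + (1.7)(10) = 25.0 m/s
Δx = v₀t + ½at² = 8.00·10 + 0.5·1.7·10² = 165 m

Phase 2 (decelerating): v₀ = 25.0 m/s, a = -4.1 m/s².
v = v₀ + at → t = (2 − 25.0) / -4.1 = 5.61 s
v² = v₀² + 2aΔx → Δx = (2² − 25.0²)/(2·-4.1) = 75.7 m

Phase 3 (accelerating): v₀ = 2.00 m/s, a = 3.5 m/s².
v = v₀ + at → t = (6 − 2.00) / 3.5 = 1.14 s
v² = v₀² + 2aΔx → Δx = (6² − 2.00²)/(2·3.5) = 4.57 m
Distance in phase 3 = 4.57 m

4.57 m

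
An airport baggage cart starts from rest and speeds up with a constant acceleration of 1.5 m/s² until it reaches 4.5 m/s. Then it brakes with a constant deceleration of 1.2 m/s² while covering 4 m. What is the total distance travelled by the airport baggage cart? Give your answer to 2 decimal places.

Phase 1 (accelerating): v₀ = 0 m/s, a = 1.5 m/s².
v = v₀ + at → t = (4.5 − 0) / 1.5 = 3.00 s
v² = v₀² + 2aΔx → Δx = (4.5² − 0²)/(2·1.5) = 6.75 m

Phase 2 (decelerating): v₀ = 4.50 m/s, a = -1.2 m/s².
v² = v₀² + 2aΔx = 4.50² + 2·-1.2·4 = 10.7 → v = 3.26 m/s
t = (v − v₀)/a = (3.26 − 4.50)/-1.2 = 1.03 s
Total distance = 6.75 + 4.00 = 10.8 m

10.75 m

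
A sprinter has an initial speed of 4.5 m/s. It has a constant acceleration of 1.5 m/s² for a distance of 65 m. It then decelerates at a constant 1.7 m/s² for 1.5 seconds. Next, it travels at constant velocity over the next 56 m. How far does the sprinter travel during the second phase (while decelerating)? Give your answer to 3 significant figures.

Phase 1 (accelerating): v₀ = 4.50 m/s, a = 1.5 m/s².
v² = v₀² + 2aΔx = 4.50² + 2·1.5·65 = 215 → v = 14.7 m/s
t = (v − v₀)/a = (14.7 − 4.50)/1.5 = 6.78 s

Phase 2 (decelerating): v₀ = 14.7 m/s, a = -1.7 m/s².
v = v₀ + at = 14.7 + (-1.7)(1.5) = 12.1 m/s
Δx = v₀t + ½at² = 14.7·1.5 + 0.5·-1.7·1.5² = 20.1 m
Distance in phase 2 = 20.1 m

20.1 m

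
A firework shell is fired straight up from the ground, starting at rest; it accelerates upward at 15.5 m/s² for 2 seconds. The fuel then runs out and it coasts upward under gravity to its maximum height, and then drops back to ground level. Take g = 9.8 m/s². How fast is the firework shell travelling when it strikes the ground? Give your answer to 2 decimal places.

Phase 1 (powered ascent): v₀ = 0 m/s, a = 15.5 m/s².
v = v₀ + at = 0 + (15.5)(2) = 31.0 m/s
Δx = v₀t + ½at² = 0·2 + 0.5·15.5·2² = 31.0 m

Phase 2 (coasting upward): v₀ = 31.0 m/s, a = -9.8 m/s².
v = v₀ + at → t = (0 − 31.0) / -9.8 = 3.16 s
v² = v₀² + 2aΔx → Δx = (0² − 31.0²)/(2·-9.8) = 49.0 m

Phase 3 (free fall): v₀ = 0 m/s, a = -9.8 m/s².
Falls 80.0 m from rest: t = √(2·80.0/9.8) = 4.04 s; v = g·t = 39.6 m/s.
Impact speed = 39.6 m/s

39.61 m/s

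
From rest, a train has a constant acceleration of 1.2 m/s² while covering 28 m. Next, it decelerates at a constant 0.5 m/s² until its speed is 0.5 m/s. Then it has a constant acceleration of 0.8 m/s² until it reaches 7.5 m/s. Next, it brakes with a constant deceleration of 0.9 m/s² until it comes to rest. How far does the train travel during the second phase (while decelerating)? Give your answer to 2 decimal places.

Phase 1 (accelerating): v₀ = 0 m/s, a = 1.2 m/s².
v² = v₀² + 2aΔx = 0² + 2·1.2·28 = 67.2 → v = 8.20 m/s
t = (v − v₀)/a = (8.20 − 0)/1.2 = 6.83 s

Phase 2 (decelerating): v₀ = 8.20 m/s, a = -0.5 m/s².
v = v₀ + at → t = (0.5 − 8.20) / -0.5 = 15.4 s
v² = v₀² + 2aΔx → Δx = (0.5² − 8.20²)/(2·-0.5) = 67.0 m
Distance in phase 2 = 67.0 m

66.95 m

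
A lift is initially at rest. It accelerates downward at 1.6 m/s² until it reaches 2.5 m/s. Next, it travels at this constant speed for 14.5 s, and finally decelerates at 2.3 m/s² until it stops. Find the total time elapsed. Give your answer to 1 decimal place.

Phase 1 (accelerating): v₀ = 0 m/s, a = 1.6 m/s².
v = v₀ + at → t = (2.5 − 0) / 1.6 = 1.56 s
v² = v₀² + 2aΔx → Δx = (2.5² − 0²)/(2·1.6) = 1.95 m

Phase 2 (constant speed): v₀ = 2.50 m/s, a = 0 m/s².
v = v₀ + at = 2.50 + (0)(14.5) = 2.50 m/s
Δx = v₀t + ½at² = 2.50·14.5 + 0.5·0·14.5² = 36.2 m

Phase 3 (decelerating): v₀ = 2.50 m/s, a = -2.3 m/s².
v = v₀ + at → t = (0 − 2.50) / -2.3 = 1.09 s
v² = v₀² + 2aΔx → Δx = (0² − 2.50²)/(2·-2.3) = 1.36 m
Total time = 1.56 + 14.5 + 1.09 = 17.1 s

17.1 s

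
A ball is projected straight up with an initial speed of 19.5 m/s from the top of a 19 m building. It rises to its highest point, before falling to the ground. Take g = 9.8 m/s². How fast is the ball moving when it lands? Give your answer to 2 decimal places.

27.43 m/s

Phase 1 (rising): v₀ = 19.5 m/s, a = -9.8 m/s².
v = v₀ + at → t = (0 − 19.5) / -9.8 = 1.99 s
v² = v₀² + 2aΔx → Δx = (0² − 19.5²)/(2·-9.8) = 19.4 m

Phase 2 (falling): v₀ = 0 m/s, a = -9.8 m/s².
Falls 38.4 m from rest: t = √(2·38.4/9.8) = 2.80 s; v = g·t = 27.4 m/s.
Final speed = 27.4 m/s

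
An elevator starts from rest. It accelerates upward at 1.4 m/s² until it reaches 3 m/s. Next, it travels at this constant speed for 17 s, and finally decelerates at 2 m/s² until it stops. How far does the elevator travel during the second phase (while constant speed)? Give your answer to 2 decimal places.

Phase 1 (accelerating): v₀ = 0 m/s, a = 1.4 m/s².
v = v₀ + at → t = (3 − 0) / 1.4 = 2.14 s
v² = v₀² + 2aΔx → Δx = (3² − 0²)/(2·1.4) = 3.21 m

Phase 2 (constant speed): v₀ = 3.00 m/s, a = 0 m/s².
v = v₀ + at = 3.00 + (0)(17) = 3.00 m/s
Δx = v₀t + ½at² = 3.00·17 + 0.5·0·17² = 51.0 m
Distance in phase 2 = 51.0 m

51.00 m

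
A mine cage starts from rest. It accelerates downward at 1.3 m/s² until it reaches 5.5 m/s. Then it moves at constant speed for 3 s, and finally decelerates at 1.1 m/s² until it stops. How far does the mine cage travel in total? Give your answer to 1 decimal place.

41.9 m

Phase 1 (accelerating): v₀ = 0 m/s, a = 1.3 m/s².
v = v₀ + at → t = (5.5 − 0) / 1.3 = 4.23 s
v² = v₀² + 2aΔx → Δx = (5.5² − 0²)/(2·1.3) = 11.6 m

Phase 2 (constant speed): v₀ = 5.50 m/s, a = 0 m/s².
v = v₀ + at = 5.50 + (0)(3) = 5.50 m/s
Δx = v₀t + ½at² = 5.50·3 + 0.5·0·3² = 16.5 m

Phase 3 (decelerating): v₀ = 5.50 m/s, a = -1.1 m/s².
v = v₀ + at → t = (0 − 5.50) / -1.1 = 5.00 s
v² = v₀² + 2aΔx → Δx = (0² − 5.50²)/(2·-1.1) = 13.7 m
Total distance = 11.6 + 16.5 + 13.7 = 41.9 m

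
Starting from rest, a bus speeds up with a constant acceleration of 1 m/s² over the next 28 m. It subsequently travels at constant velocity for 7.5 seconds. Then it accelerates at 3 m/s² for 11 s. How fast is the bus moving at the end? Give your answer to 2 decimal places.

Phase 1 (accelerating): v₀ = 0 m/s, a = 1 m/s².
v² = v₀² + 2aΔx = 0² + 2·1·28 = 56.0 → v = 7.48 m/s
t = (v − v₀)/a = (7.48 − 0)/1 = 7.48 s

Phase 2 (constant speed): v₀ = 7.48 m/s, a = 0 m/s².
v = v₀ + at = 7.48 + (0)(7.5) = 7.48 m/s
Δx = v₀t + ½at² = 7.48·7.5 + 0.5·0·7.5² = 56.1 m

Phase 3 (accelerating): v₀ = 7.48 m/s, a = 3 m/s².
v = v₀ + at = 7.48 + (3)(11) = 40.5 m/s
Δx = v₀t + ½at² = 7.48·11 + 0.5·3·11² = 264 m
Final speed = 40.5 m/s

40.48 m/s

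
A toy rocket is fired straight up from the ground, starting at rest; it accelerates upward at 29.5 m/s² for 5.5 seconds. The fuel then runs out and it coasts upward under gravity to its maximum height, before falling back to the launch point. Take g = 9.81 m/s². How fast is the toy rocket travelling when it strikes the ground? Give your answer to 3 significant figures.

Phase 1 (powered ascent): v₀ = 0 m/s, a = 29.5 m/s².
v = v₀ + at = 0 + (29.5)(5.5) = 162 m/s
Δx = v₀t + ½at² = 0·5.5 + 0.5·29.5·5.5² = 446 m

Phase 2 (coasting upward): v₀ = 162 m/s, a = -9.81 m/s².
v = v₀ + at → t = (0 − 162) / -9.81 = 16.5 s
v² = v₀² + 2aΔx → Δx = (0² − 162²)/(2·-9.81) = 1340 m

Phase 3 (free fall): v₀ = 0 m/s, a = -9.81 m/s².
Falls 1790 m from rest: t = √(2·1790/9.81) = 19.1 s; v = g·t = 187 m/s.
Impact speed = 187 m/s

187 m/s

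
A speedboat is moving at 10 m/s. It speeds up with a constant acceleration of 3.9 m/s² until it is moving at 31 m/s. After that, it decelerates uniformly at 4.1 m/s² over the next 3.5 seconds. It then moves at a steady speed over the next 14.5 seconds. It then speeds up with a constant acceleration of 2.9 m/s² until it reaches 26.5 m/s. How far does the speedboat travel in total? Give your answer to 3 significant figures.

Phase 1 (accelerating): v₀ = 10.0 m/s, a = 3.9 m/s².
v = v₀ + at → t = (31 − 10.0) / 3.9 = 5.38 s
v² = v₀² + 2aΔx → Δx = (31² − 10.0²)/(2·3.9) = 110 m

Phase 2 (decelerating): v₀ = 31.0 m/s, a = -4.1 m/s².
v = v₀ + at = 31.0 + (-4.1)(3.5) = 16.7 m/s
Δx = v₀t + ½at² = 31.0·3.5 + 0.5·-4.1·3.5² = 83.4 m

Phase 3 (constant speed): v₀ = 16.7 m/s, a = 0 m/s².
v = v₀ + at = 16.7 + (0)(14.5) = 16.7 m/s
Δx = v₀t + ½at² = 16.7·14.5 + 0.5·0·14.5² = 241 m

Phase 4 (accelerating): v₀ = 16.7 m/s, a = 2.9 m/s².
v = v₀ + at → t = (26.5 − 16.7) / 2.9 = 3.40 s
v² = v₀² + 2aΔx → Δx = (26.5² − 16.7²)/(2·2.9) = 73.3 m
Total distance = 110 + 83.4 + 241 + 73.3 = 508 m

508 m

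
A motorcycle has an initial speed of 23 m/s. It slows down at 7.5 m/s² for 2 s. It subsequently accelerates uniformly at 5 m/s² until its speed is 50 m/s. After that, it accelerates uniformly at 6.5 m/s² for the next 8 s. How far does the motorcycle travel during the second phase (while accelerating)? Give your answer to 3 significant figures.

244 m

Phase 1 (decelerating): v₀ = 23.0 m/s, a = -7.5 m/s².
v = v₀ + at = 23.0 + (-7.5)(2) = 8.00 m/s
Δx = v₀t + ½at² = 23.0·2 + 0.5·-7.5·2² = 31.0 m

Phase 2 (accelerating): v₀ = 8.00 m/s, a = 5 m/s².
v = v₀ + at → t = (50 − 8.00) / 5 = 8.40 s
v² = v₀² + 2aΔx → Δx = (50² − 8.00²)/(2·5) = 244 m
Distance in phase 2 = 244 m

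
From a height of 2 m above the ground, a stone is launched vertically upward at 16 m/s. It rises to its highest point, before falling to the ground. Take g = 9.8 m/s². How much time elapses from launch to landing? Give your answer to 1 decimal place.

Phase 1 (rising): v₀ = 16.0 m/s, a = -9.8 m/s².
v = v₀ + at → t = (0 − 16.0) / -9.8 = 1.63 s
v² = v₀² + 2aΔx → Δx = (0² − 16.0²)/(2·-9.8) = 13.1 m

Phase 2 (falling): v₀ = 0 m/s, a = -9.8 m/s².
Falls 15.1 m from rest: t = √(2·15.1/9.8) = 1.75 s; v = g·t = 17.2 m/s.
Total time = 1.63 + 1.75 = 3.39 s

3.4 s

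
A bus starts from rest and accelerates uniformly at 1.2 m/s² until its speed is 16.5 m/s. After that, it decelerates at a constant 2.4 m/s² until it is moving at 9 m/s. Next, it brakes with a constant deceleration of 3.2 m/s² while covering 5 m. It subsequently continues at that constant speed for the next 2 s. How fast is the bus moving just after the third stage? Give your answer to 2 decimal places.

Phase 1 (accelerating): v₀ = 0 m/s, a = 1.2 m/s².
v = v₀ + at → t = (16.5 − 0) / 1.2 = 13.8 s
v² = v₀² + 2aΔx → Δx = (16.5² − 0²)/(2·1.2) = 113 m

Phase 2 (decelerating): v₀ = 16.5 m/s, a = -2.4 m/s².
v = v₀ + at → t = (9 − 16.5) / -2.4 = 3.12 s
v² = v₀² + 2aΔx → Δx = (9² − 16.5²)/(2·-2.4) = 39.8 m

Phase 3 (decelerating): v₀ = 9.00 m/s, a = -3.2 m/s².
v² = v₀² + 2aΔx = 9.00² + 2·-3.2·5 = 49.0 → v = 7.00 m/s
t = (v − v₀)/a = (7.00 − 9.00)/-3.2 = 0.625 s
Speed at end of phase 3 = 7.00 m/s

7.00 m/s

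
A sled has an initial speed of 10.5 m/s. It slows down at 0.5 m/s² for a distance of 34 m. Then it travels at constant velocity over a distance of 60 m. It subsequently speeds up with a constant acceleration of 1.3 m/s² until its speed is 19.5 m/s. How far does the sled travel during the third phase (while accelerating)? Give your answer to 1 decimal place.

Phase 1 (decelerating): v₀ = 10.5 m/s, a = -0.5 m/s².
v² = v₀² + 2aΔx = 10.5² + 2·-0.5·34 = 76.2 → v = 8.73 m/s
t = (v − v₀)/a = (8.73 − 10.5)/-0.5 = 3.54 s

Phase 2 (constant speed): v₀ = 8.73 m/s, a = 0 m/s².
Constant speed: t = d/v = 60/8.73 = 6.87 s

Phase 3 (accelerating): v₀ = 8.73 m/s, a = 1.3 m/s².
v = v₀ + at → t = (19.5 − 8.73) / 1.3 = 8.28 s
v² = v₀² + 2aΔx → Δx = (19.5² − 8.73²)/(2·1.3) = 117 m
Distance in phase 3 = 117 m

116.9 m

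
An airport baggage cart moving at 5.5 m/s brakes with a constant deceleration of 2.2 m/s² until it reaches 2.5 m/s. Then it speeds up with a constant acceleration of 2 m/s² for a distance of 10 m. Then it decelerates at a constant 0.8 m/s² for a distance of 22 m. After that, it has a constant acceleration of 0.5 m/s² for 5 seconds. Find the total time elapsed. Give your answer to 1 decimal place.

12.9 s

Phase 1 (decelerating): v₀ = 5.50 m/s, a = -2.2 m/s².
v = v₀ + at → t = (2.5 − 5.50) / -2.2 = 1.36 s
v² = v₀² + 2aΔx → Δx = (2.5² − 5.50²)/(2·-2.2) = 5.45 m

Phase 2 (accelerating): v₀ = 2.50 m/s, a = 2 m/s².
v² = v₀² + 2aΔx = 2.50² + 2·2·10 = 46.2 → v = 6.80 m/s
t = (v − v₀)/a = (6.80 − 2.50)/2 = 2.15 s

Phase 3 (decelerating): v₀ = 6.80 m/s, a = -0.8 m/s².
v² = v₀² + 2aΔx = 6.80² + 2·-0.8·22 = 11.1 → v = 3.32 m/s
t = (v − v₀)/a = (3.32 − 6.80)/-0.8 = 4.35 s

Phase 4 (accelerating): v₀ = 3.32 m/s, a = 0.5 m/s².
v = v₀ + at = 3.32 + (0.5)(5) = 5.82 m/s
Δx = v₀t + ½at² = 3.32·5 + 0.5·0.5·5² = 22.9 m
Total time = 1.36 + 2.15 + 4.35 + 5.00 = 12.9 s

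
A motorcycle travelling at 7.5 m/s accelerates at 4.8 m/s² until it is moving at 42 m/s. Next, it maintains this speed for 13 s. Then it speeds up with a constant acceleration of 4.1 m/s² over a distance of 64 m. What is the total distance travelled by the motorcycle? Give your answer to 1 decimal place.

787.9 m

Phase 1 (accelerating): v₀ = 7.50 m/s, a = 4.8 m/s².
v = v₀ + at → t = (42 − 7.50) / 4.8 = 7.19 s
v² = v₀² + 2aΔx → Δx = (42² − 7.50²)/(2·4.8) = 178 m

Phase 2 (constant speed): v₀ = 42.0 m/s, a = 0 m/s².
v = v₀ + at = 42.0 + (0)(13) = 42.0 m/s
Δx = v₀t + ½at² = 42.0·13 + 0.5·0·13² = 546 m

Phase 3 (accelerating): v₀ = 42.0 m/s, a = 4.1 m/s².
v² = v₀² + 2aΔx = 42.0² + 2·4.1·64 = 2290 → v = 47.8 m/s
t = (v − v₀)/a = (47.8 − 42.0)/4.1 = 1.42 s
Total distance = 178 + 546 + 64.0 = 788 m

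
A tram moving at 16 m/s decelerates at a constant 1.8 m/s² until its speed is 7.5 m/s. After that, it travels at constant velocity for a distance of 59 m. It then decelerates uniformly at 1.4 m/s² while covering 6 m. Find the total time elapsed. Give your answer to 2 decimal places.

13.46 s

Phase 1 (decelerating): v₀ = 16.0 m/s, a = -1.8 m/s².
v = v₀ + at → t = (7.5 − 16.0) / -1.8 = 4.72 s
v² = v₀² + 2aΔx → Δx = (7.5² − 16.0²)/(2·-1.8) = 55.5 m

Phase 2 (constant speed): v₀ = 7.50 m/s, a = 0 m/s².
Constant speed: t = d/v = 59/7.50 = 7.87 s

Phase 3 (decelerating): v₀ = 7.50 m/s, a = -1.4 m/s².
v² = v₀² + 2aΔx = 7.50² + 2·-1.4·6 = 39.5 → v = 6.28 m/s
t = (v − v₀)/a = (6.28 − 7.50)/-1.4 = 0.871 s
Total time = 4.72 + 7.87 + 0.871 = 13.5 s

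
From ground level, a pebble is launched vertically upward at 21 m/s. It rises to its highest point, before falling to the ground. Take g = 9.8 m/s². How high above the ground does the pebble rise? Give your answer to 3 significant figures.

22.5 m

Phase 1 (rising): v₀ = 21.0 m/s, a = -9.8 m/s².
v = v₀ + at → t = (0 − 21.0) / -9.8 = 2.14 s
v² = v₀² + 2aΔx → Δx = (0² − 21.0²)/(2·-9.8) = 22.5 m
Maximum height = 22.5 m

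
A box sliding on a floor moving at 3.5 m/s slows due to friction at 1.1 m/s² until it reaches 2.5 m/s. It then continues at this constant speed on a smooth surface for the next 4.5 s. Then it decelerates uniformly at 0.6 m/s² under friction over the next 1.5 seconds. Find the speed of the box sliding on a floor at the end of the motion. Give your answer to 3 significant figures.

1.60 m/s

Phase 1 (decelerating): v₀ = 3.50 m/s, a = -1.1 m/s².
v = v₀ + at → t = (2.5 − 3.50) / -1.1 = 0.909 s
v² = v₀² + 2aΔx → Δx = (2.5² − 3.50²)/(2·-1.1) = 2.73 m

Phase 2 (constant speed): v₀ = 2.50 m/s, a = 0 m/s².
v = v₀ + at = 2.50 + (0)(4.5) = 2.50 m/s
Δx = v₀t + ½at² = 2.50·4.5 + 0.5·0·4.5² = 11.2 m

Phase 3 (decelerating): v₀ = 2.50 m/s, a = -0.6 m/s².
v = v₀ + at = 2.50 + (-0.6)(1.5) = 1.60 m/s
Δx = v₀t + ½at² = 2.50·1.5 + 0.5·-0.6·1.5² = 3.08 m
Final speed = 1.60 m/s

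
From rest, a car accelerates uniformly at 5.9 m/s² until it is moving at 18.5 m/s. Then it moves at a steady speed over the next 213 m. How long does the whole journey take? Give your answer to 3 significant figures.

Phase 1 (accelerating): v₀ = 0 m/s, a = 5.9 m/s².
v = v₀ + at → t = (18.5 − 0) / 5.9 = 3.14 s
v² = v₀² + 2aΔx → Δx = (18.5² − 0²)/(2·5.9) = 29.0 m

Phase 2 (constant speed): v₀ = 18.5 m/s, a = 0 m/s².
Constant speed: t = d/v = 213/18.5 = 11.5 s
Total time = 3.14 + 11.5 = 14.6 s

14.6 s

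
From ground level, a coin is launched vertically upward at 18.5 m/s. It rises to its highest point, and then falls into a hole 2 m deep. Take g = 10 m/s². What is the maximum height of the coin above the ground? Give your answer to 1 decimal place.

17.1 m

Phase 1 (rising): v₀ = 18.5 m/s, a = -10 m/s².
v = v₀ + at → t = (0 − 18.5) / -10 = 1.85 s
v² = v₀² + 2aΔx → Δx = (0² − 18.5²)/(2·-10) = 17.1 m
Maximum height = 17.1 m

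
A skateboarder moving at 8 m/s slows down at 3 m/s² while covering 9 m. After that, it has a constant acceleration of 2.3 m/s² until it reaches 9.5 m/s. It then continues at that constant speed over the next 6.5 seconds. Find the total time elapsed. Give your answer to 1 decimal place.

10.9 s

Phase 1 (decelerating): v₀ = 8.00 m/s, a = -3 m/s².
v² = v₀² + 2aΔx = 8.00² + 2·-3·9 = 10.0 → v = 3.16 m/s
t = (v − v₀)/a = (3.16 − 8.00)/-3 = 1.61 s

Phase 2 (accelerating): v₀ = 3.16 m/s, a = 2.3 m/s².
v = v₀ + at → t = (9.5 − 3.16) / 2.3 = 2.76 s
v² = v₀² + 2aΔx → Δx = (9.5² − 3.16²)/(2·2.3) = 17.4 m

Phase 3 (constant speed): v₀ = 9.50 m/s, a = 0 m/s².
v = v₀ + at = 9.50 + (0)(6.5) = 9.50 m/s
Δx = v₀t + ½at² = 9.50·6.5 + 0.5·0·6.5² = 61.8 m
Total time = 1.61 + 2.76 + 6.50 = 10.9 s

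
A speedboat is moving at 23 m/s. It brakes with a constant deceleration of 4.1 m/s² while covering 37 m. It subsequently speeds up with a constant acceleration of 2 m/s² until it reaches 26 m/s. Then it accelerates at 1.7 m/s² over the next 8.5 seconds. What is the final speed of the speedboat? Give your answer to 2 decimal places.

Phase 1 (decelerating): v₀ = 23.0 m/s, a = -4.1 m/s².
v² = v₀² + 2aΔx = 23.0² + 2·-4.1·37 = 226 → v = 15.0 m/s
t = (v − v₀)/a = (15.0 − 23.0)/-4.1 = 1.95 s

Phase 2 (accelerating): v₀ = 15.0 m/s, a = 2 m/s².
v = v₀ + at → t = (26 − 15.0) / 2 = 5.49 s
v² = v₀² + 2aΔx → Δx = (26² − 15.0²)/(2·2) = 113 m

Phase 3 (accelerating): v₀ = 26.0 m/s, a = 1.7 m/s².
v = v₀ + at = 26.0 + (1.7)(8.5) = 40.5 m/s
Δx = v₀t + ½at² = 26.0·8.5 + 0.5·1.7·8.5² = 282 m
Final speed = 40.5 m/s

40.45 m/s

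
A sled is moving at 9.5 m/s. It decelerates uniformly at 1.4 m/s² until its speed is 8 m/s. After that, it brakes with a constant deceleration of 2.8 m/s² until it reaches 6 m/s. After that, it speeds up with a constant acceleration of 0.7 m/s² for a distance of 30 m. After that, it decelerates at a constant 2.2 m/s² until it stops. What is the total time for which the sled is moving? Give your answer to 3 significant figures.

9.85 s

Phase 1 (decelerating): v₀ = 9.50 m/s, a = -1.4 m/s².
v = v₀ + at → t = (8 − 9.50) / -1.4 = 1.07 s
v² = v₀² + 2aΔx → Δx = (8² − 9.50²)/(2·-1.4) = 9.38 m

Phase 2 (decelerating): v₀ = 8.00 m/s, a = -2.8 m/s².
v = v₀ + at → t = (6 − 8.00) / -2.8 = 0.714 s
v² = v₀² + 2aΔx → Δx = (6² − 8.00²)/(2·-2.8) = 5.00 m

Phase 3 (accelerating): v₀ = 6.00 m/s, a = 0.7 m/s².
v² = v₀² + 2aΔx = 6.00² + 2·0.7·30 = 78.0 → v = 8.83 m/s
t = (v − v₀)/a = (8.83 − 6.00)/0.7 = 4.05 s

Phase 4 (decelerating): v₀ = 8.83 m/s, a = -2.2 m/s².
v = v₀ + at → t = (0 − 8.83) / -2.2 = 4.01 s
v² = v₀² + 2aΔx → Δx = (0² − 8.83²)/(2·-2.2) = 17.7 m
Total time = 1.07 + 0.714 + 4.05 + 4.01 = 9.85 s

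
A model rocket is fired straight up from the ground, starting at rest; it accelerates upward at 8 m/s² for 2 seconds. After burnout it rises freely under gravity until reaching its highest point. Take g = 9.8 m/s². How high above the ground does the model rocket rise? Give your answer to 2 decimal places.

Phase 1 (powered ascent): v₀ = 0 m/s, a = 8 m/s².
v = v₀ + at = 0 + (8)(2) = 16.0 m/s
Δx = v₀t + ½at² = 0·2 + 0.5·8·2² = 16.0 m

Phase 2 (coasting upward): v₀ = 16.0 m/s, a = -9.8 m/s².
v = v₀ + at → t = (0 − 16.0) / -9.8 = 1.63 s
v² = v₀² + 2aΔx → Δx = (0² − 16.0²)/(2·-9.8) = 13.1 m
Maximum height = 16.0 + 13.1 = 29.1 m

29.06 m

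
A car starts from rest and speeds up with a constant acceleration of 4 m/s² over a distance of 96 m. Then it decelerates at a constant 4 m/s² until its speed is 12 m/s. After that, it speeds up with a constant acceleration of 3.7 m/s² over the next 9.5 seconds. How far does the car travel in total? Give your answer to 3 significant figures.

Phase 1 (accelerating): v₀ = 0 m/s, a = 4 m/s².
v² = v₀² + 2aΔx = 0² + 2·4·96 = 768 → v = 27.7 m/s
t = (v − v₀)/a = (27.7 − 0)/4 = 6.93 s

Phase 2 (decelerating): v₀ = 27.7 m/s, a = -4 m/s².
v = v₀ + at → t = (12 − 27.7) / -4 = 3.93 s
v² = v₀² + 2aΔx → Δx = (12² − 27.7²)/(2·-4) = 78.0 m

Phase 3 (accelerating): v₀ = 12.0 m/s, a = 3.7 m/s².
v = v₀ + at = 12.0 + (3.7)(9.5) = 47.1 m/s
Δx = v₀t + ½at² = 12.0·9.5 + 0.5·3.7·9.5² = 281 m
Total distance = 96.0 + 78.0 + 281 = 455 m

455 m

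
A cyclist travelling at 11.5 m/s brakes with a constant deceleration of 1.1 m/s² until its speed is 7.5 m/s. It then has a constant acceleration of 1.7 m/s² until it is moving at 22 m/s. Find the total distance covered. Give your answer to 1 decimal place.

Phase 1 (decelerating): v₀ = 11.5 m/s, a = -1.1 m/s².
v = v₀ + at → t = (7.5 − 11.5) / -1.1 = 3.64 s
v² = v₀² + 2aΔx → Δx = (7.5² − 11.5²)/(2·-1.1) = 34.5 m

Phase 2 (accelerating): v₀ = 7.50 m/s, a = 1.7 m/s².
v = v₀ + at → t = (22 − 7.50) / 1.7 = 8.53 s
v² = v₀² + 2aΔx → Δx = (22² − 7.50²)/(2·1.7) = 126 m
Total distance = 34.5 + 126 = 160 m

160.4 m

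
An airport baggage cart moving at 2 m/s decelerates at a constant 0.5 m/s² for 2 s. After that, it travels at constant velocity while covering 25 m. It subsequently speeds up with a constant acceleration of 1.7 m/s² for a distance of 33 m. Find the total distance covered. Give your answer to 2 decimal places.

Phase 1 (decelerating): v₀ = 2.00 m/s, a = -0.5 m/s².
v = v₀ + at = 2.00 + (-0.5)(2) = 1.00 m/s
Δx = v₀t + ½at² = 2.00·2 + 0.5·-0.5·2² = 3.00 m

Phase 2 (constant speed): v₀ = 1.00 m/s, a = 0 m/s².
Constant speed: t = d/v = 25/1.00 = 25.0 s

Phase 3 (accelerating): v₀ = 1.00 m/s, a = 1.7 m/s².
v² = v₀² + 2aΔx = 1.00² + 2·1.7·33 = 113 → v = 10.6 m/s
t = (v − v₀)/a = (10.6 − 1.00)/1.7 = 5.67 s
Total distance = 3.00 + 25.0 + 33.0 = 61.0 m

61.00 m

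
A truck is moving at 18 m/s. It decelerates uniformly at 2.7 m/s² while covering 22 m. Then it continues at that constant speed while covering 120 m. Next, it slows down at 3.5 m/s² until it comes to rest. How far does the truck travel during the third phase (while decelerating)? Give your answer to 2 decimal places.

Phase 1 (decelerating): v₀ = 18.0 m/s, a = -2.7 m/s².
v² = v₀² + 2aΔx = 18.0² + 2·-2.7·22 = 205 → v = 14.3 m/s
t = (v − v₀)/a = (14.3 − 18.0)/-2.7 = 1.36 s

Phase 2 (constant speed): v₀ = 14.3 m/s, a = 0 m/s².
Constant speed: t = d/v = 120/14.3 = 8.38 s

Phase 3 (decelerating): v₀ = 14.3 m/s, a = -3.5 m/s².
v = v₀ + at → t = (0 − 14.3) / -3.5 = 4.09 s
v² = v₀² + 2aΔx → Δx = (0² − 14.3²)/(2·-3.5) = 29.3 m
Distance in phase 3 = 29.3 m

29.31 m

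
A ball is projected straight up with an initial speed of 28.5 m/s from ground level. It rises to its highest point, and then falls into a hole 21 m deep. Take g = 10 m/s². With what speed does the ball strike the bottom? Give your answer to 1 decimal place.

Phase 1 (rising): v₀ = 28.5 m/s, a = -10 m/s².
v = v₀ + at → t = (0 − 28.5) / -10 = 2.85 s
v² = v₀² + 2aΔx → Δx = (0² − 28.5²)/(2·-10) = 40.6 m

Phase 2 (falling): v₀ = 0 m/s, a = -10 m/s².
Falls 61.6 m from rest: t = √(2·61.6/10) = 3.51 s; v = g·t = 35.1 m/s.
Final speed = 35.1 m/s

35.1 m/s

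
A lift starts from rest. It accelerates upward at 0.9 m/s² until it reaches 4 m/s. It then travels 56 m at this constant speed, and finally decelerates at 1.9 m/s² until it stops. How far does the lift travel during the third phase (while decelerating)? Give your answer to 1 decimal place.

Phase 1 (accelerating): v₀ = 0 m/s, a = 0.9 m/s².
v = v₀ + at → t = (4 − 0) / 0.9 = 4.44 s
v² = v₀² + 2aΔx → Δx = (4² − 0²)/(2·0.9) = 8.89 m

Phase 2 (constant speed): v₀ = 4.00 m/s, a = 0 m/s².
Constant speed: t = d/v = 56/4.00 = 14.0 s

Phase 3 (decelerating): v₀ = 4.00 m/s, a = -1.9 m/s².
v = v₀ + at → t = (0 − 4.00) / -1.9 = 2.11 s
v² = v₀² + 2aΔx → Δx = (0² − 4.00²)/(2·-1.9) = 4.21 m
Distance in phase 3 = 4.21 m

4.2 m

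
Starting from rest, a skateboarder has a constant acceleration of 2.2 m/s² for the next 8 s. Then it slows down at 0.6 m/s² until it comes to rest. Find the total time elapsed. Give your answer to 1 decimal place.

Phase 1 (accelerating): v₀ = 0 m/s, a = 2.2 m/s².
v = v₀ + at = 0 + (2.2)(8) = 17.6 m/s
Δx = v₀t + ½at² = 0·8 + 0.5·2.2·8² = 70.4 m

Phase 2 (decelerating): v₀ = 17.6 m/s, a = -0.6 m/s².
v = v₀ + at → t = (0 − 17.6) / -0.6 = 29.3 s
v² = v₀² + 2aΔx → Δx = (0² − 17.6²)/(2·-0.6) = 258 m
Total time = 8.00 + 29.3 = 37.3 s

37.3 s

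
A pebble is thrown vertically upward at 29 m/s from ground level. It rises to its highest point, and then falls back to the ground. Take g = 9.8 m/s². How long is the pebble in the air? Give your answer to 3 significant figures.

5.92 s

Phase 1 (rising): v₀ = 29.0 m/s, a = -9.8 m/s².
v = v₀ + at → t = (0 − 29.0) / -9.8 = 2.96 s
v² = v₀² + 2aΔx → Δx = (0² − 29.0²)/(2·-9.8) = 42.9 m

Phase 2 (falling): v₀ = 0 m/s, a = -9.8 m/s².
Falls 42.9 m from rest: t = √(2·42.9/9.8) = 2.96 s; v = g·t = 29.0 m/s.
Total time = 2.96 + 2.96 = 5.92 s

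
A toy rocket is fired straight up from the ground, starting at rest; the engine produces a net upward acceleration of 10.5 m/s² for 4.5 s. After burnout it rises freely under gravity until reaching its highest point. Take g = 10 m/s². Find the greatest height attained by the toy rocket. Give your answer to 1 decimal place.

Phase 1 (powered ascent): v₀ = 0 m/s, a = 10.5 m/s².
v = v₀ + at = 0 + (10.5)(4.5) = 47.2 m/s
Δx = v₀t + ½at² = 0·4.5 + 0.5·10.5·4.5² = 106 m

Phase 2 (coasting upward): v₀ = 47.2 m/s, a = -10 m/s².
v = v₀ + at → t = (0 − 47.2) / -10 = 4.72 s
v² = v₀² + 2aΔx → Δx = (0² − 47.2²)/(2·-10) = 112 m
Maximum height = 106 + 112 = 218 m

217.9 m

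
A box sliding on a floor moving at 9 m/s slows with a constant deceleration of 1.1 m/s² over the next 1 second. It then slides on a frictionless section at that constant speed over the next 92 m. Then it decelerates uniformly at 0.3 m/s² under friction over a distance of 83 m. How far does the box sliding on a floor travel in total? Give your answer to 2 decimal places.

Phase 1 (decelerating): v₀ = 9.00 m/s, a = -1.1 m/s².
v = v₀ + at = 9.00 + (-1.1)(1) = 7.90 m/s
Δx = v₀t + ½at² = 9.00·1 + 0.5·-1.1·1² = 8.45 m

Phase 2 (constant speed): v₀ = 7.90 m/s, a = 0 m/s².
Constant speed: t = d/v = 92/7.90 = 11.6 s

Phase 3 (decelerating): v₀ = 7.90 m/s, a = -0.3 m/s².
v² = v₀² + 2aΔx = 7.90² + 2·-0.3·83 = 12.6 → v = 3.55 m/s
t = (v − v₀)/a = (3.55 − 7.90)/-0.3 = 14.5 s
Total distance = 8.45 + 92.0 + 83.0 = 183 m

183.45 m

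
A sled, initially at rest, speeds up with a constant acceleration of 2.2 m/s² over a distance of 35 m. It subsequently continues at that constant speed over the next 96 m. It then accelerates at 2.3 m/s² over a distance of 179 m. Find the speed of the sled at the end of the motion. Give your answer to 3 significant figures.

31.3 m/s

Phase 1 (accelerating): v₀ = 0 m/s, a = 2.2 m/s².
v² = v₀² + 2aΔx = 0² + 2·2.2·35 = 154 → v = 12.4 m/s
t = (v − v₀)/a = (12.4 − 0)/2.2 = 5.64 s

Phase 2 (constant speed): v₀ = 12.4 m/s, a = 0 m/s².
Constant speed: t = d/v = 96/12.4 = 7.74 s

Phase 3 (accelerating): v₀ = 12.4 m/s, a = 2.3 m/s².
v² = v₀² + 2aΔx = 12.4² + 2·2.3·179 = 977 → v = 31.3 m/s
t = (v − v₀)/a = (31.3 − 12.4)/2.3 = 8.20 s
Final speed = 31.3 m/s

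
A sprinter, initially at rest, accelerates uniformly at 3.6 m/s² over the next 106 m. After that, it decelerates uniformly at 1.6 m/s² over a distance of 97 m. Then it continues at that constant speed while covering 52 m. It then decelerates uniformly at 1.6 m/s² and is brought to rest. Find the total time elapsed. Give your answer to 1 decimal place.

Phase 1 (accelerating): v₀ = 0 m/s, a = 3.6 m/s².
v² = v₀² + 2aΔx = 0² + 2·3.6·106 = 763 → v = 27.6 m/s
t = (v − v₀)/a = (27.6 − 0)/3.6 = 7.67 s

Phase 2 (decelerating): v₀ = 27.6 m/s, a = -1.6 m/s².
v² = v₀² + 2aΔx = 27.6² + 2·-1.6·97 = 453 → v = 21.3 m/s
t = (v − v₀)/a = (21.3 − 27.6)/-1.6 = 3.97 s

Phase 3 (constant speed): v₀ = 21.3 m/s, a = 0 m/s².
Constant speed: t = d/v = 52/21.3 = 2.44 s

Phase 4 (decelerating): v₀ = 21.3 m/s, a = -1.6 m/s².
v = v₀ + at → t = (0 − 21.3) / -1.6 = 13.3 s
v² = v₀² + 2aΔx → Δx = (0² − 21.3²)/(2·-1.6) = 141 m
Total time = 7.67 + 3.97 + 2.44 + 13.3 = 27.4 s

27.4 s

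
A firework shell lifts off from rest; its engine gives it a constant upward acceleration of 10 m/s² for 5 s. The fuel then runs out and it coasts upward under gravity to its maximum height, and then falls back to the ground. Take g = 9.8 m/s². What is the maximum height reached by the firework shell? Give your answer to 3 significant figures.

253 m

Phase 1 (powered ascent): v₀ = 0 m/s, a = 10 m/s².
v = v₀ + at = 0 + (10)(5) = 50.0 m/s
Δx = v₀t + ½at² = 0·5 + 0.5·10·5² = 125 m

Phase 2 (coasting upward): v₀ = 50.0 m/s, a = -9.8 m/s².
v = v₀ + at → t = (0 − 50.0) / -9.8 = 5.10 s
v² = v₀² + 2aΔx → Δx = (0² − 50.0²)/(2·-9.8) = 128 m
Maximum height = 125 + 128 = 253 m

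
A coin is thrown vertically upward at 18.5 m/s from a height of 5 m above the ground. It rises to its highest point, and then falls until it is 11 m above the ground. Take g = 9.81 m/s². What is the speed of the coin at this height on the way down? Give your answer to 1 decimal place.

Phase 1 (rising): v₀ = 18.5 m/s, a = -9.81 m/s².
v = v₀ + at → t = (0 − 18.5) / -9.81 = 1.89 s
v² = v₀² + 2aΔx → Δx = (0² − 18.5²)/(2·-9.81) = 17.4 m

Phase 2 (falling): v₀ = 0 m/s, a = -9.81 m/s².
Falls 11.4 m from rest: t = √(2·11.4/9.81) = 1.53 s; v = g·t = 15.0 m/s.
Final speed = 15.0 m/s

15.0 m/s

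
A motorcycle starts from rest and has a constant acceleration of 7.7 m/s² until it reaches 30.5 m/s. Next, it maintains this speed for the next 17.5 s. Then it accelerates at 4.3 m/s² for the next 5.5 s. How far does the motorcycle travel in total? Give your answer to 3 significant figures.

Phase 1 (accelerating): v₀ = 0 m/s, a = 7.7 m/s².
v = v₀ + at → t = (30.5 − 0) / 7.7 = 3.96 s
v² = v₀² + 2aΔx → Δx = (30.5² − 0²)/(2·7.7) = 60.4 m

Phase 2 (constant speed): v₀ = 30.5 m/s, a = 0 m/s².
v = v₀ + at = 30.5 + (0)(17.5) = 30.5 m/s
Δx = v₀t + ½at² = 30.5·17.5 + 0.5·0·17.5² = 534 m

Phase 3 (accelerating): v₀ = 30.5 m/s, a = 4.3 m/s².
v = v₀ + at = 30.5 + (4.3)(5.5) = 54.1 m/s
Δx = v₀t + ½at² = 30.5·5.5 + 0.5·4.3·5.5² = 233 m
Total distance = 60.4 + 534 + 233 = 827 m

827 m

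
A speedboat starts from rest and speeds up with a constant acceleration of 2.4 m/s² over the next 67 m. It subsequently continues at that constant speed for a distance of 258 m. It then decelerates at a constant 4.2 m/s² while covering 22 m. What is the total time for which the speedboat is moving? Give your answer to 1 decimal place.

Phase 1 (accelerating): v₀ = 0 m/s, a = 2.4 m/s².
v² = v₀² + 2aΔx = 0² + 2·2.4·67 = 322 → v = 17.9 m/s
t = (v − v₀)/a = (17.9 − 0)/2.4 = 7.47 s

Phase 2 (constant speed): v₀ = 17.9 m/s, a = 0 m/s².
Constant speed: t = d/v = 258/17.9 = 14.4 s

Phase 3 (decelerating): v₀ = 17.9 m/s, a = -4.2 m/s².
v² = v₀² + 2aΔx = 17.9² + 2·-4.2·22 = 137 → v = 11.7 m/s
t = (v − v₀)/a = (11.7 − 17.9)/-4.2 = 1.49 s
Total time = 7.47 + 14.4 + 1.49 = 23.3 s

23.3 s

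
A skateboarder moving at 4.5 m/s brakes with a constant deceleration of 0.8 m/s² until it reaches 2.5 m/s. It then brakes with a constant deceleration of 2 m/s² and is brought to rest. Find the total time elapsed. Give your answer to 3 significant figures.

3.75 s

Phase 1 (decelerating): v₀ = 4.50 m/s, a = -0.8 m/s².
v = v₀ + at → t = (2.5 − 4.50) / -0.8 = 2.50 s
v² = v₀² + 2aΔx → Δx = (2.5² − 4.50²)/(2·-0.8) = 8.75 m

Phase 2 (decelerating): v₀ = 2.50 m/s, a = -2 m/s².
v = v₀ + at → t = (0 − 2.50) / -2 = 1.25 s
v² = v₀² + 2aΔx → Δx = (0² − 2.50²)/(2·-2) = 1.56 m
Total time = 2.50 + 1.25 = 3.75 s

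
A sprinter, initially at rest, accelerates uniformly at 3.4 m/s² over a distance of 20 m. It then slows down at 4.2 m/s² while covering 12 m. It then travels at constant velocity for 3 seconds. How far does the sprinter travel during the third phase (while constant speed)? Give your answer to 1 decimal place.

Phase 1 (accelerating): v₀ = 0 m/s, a = 3.4 m/s².
v² = v₀² + 2aΔx = 0² + 2·3.4·20 = 136 → v = 11.7 m/s
t = (v − v₀)/a = (11.7 − 0)/3.4 = 3.43 s

Phase 2 (decelerating): v₀ = 11.7 m/s, a = -4.2 m/s².
v² = v₀² + 2aΔx = 11.7² + 2·-4.2·12 = 35.2 → v = 5.93 m/s
t = (v − v₀)/a = (5.93 − 11.7)/-4.2 = 1.36 s

Phase 3 (constant speed): v₀ = 5.93 m/s, a = 0 m/s².
v = v₀ + at = 5.93 + (0)(3) = 5.93 m/s
Δx = v₀t + ½at² = 5.93·3 + 0.5·0·3² = 17.8 m
Distance in phase 3 = 17.8 m

17.8 m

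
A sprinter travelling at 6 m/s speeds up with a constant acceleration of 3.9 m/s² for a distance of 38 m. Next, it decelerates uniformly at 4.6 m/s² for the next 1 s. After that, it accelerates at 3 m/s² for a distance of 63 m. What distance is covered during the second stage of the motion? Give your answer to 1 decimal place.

Phase 1 (accelerating): v₀ = 6.00 m/s, a = 3.9 m/s².
v² = v₀² + 2aΔx = 6.00² + 2·3.9·38 = 332 → v = 18.2 m/s
t = (v − v₀)/a = (18.2 − 6.00)/3.9 = 3.14 s

Phase 2 (decelerating): v₀ = 18.2 m/s, a = -4.6 m/s².
v = v₀ + at = 18.2 + (-4.6)(1) = 13.6 m/s
Δx = v₀t + ½at² = 18.2·1 + 0.5·-4.6·1² = 15.9 m
Distance in phase 2 = 15.9 m

15.9 m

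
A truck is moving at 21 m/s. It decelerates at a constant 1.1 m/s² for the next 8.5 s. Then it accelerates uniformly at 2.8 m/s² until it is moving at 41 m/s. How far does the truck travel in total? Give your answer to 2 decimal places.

Phase 1 (decelerating): v₀ = 21.0 m/s, a = -1.1 m/s².
v = v₀ + at = 21.0 + (-1.1)(8.5) = 11.6 m/s
Δx = v₀t + ½at² = 21.0·8.5 + 0.5·-1.1·8.5² = 139 m

Phase 2 (accelerating): v₀ = 11.6 m/s, a = 2.8 m/s².
v = v₀ + at → t = (41 − 11.6) / 2.8 = 10.5 s
v² = v₀² + 2aΔx → Δx = (41² − 11.6²)/(2·2.8) = 276 m
Total distance = 139 + 276 = 415 m

414.70 m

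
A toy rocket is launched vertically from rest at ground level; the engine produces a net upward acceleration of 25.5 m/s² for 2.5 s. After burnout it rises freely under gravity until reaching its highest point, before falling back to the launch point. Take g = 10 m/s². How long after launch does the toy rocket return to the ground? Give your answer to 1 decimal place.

16.4 s

Phase 1 (powered ascent): v₀ = 0 m/s, a = 25.5 m/s².
v = v₀ + at = 0 + (25.5)(2.5) = 63.8 m/s
Δx = v₀t + ½at² = 0·2.5 + 0.5·25.5·2.5² = 79.7 m

Phase 2 (coasting upward): v₀ = 63.8 m/s, a = -10 m/s².
v = v₀ + at → t = (0 − 63.8) / -10 = 6.38 s
v² = v₀² + 2aΔx → Δx = (0² − 63.8²)/(2·-10) = 203 m

Phase 3 (free fall): v₀ = 0 m/s, a = -10 m/s².
Falls 283 m from rest: t = √(2·283/10) = 7.52 s; v = g·t = 75.2 m/s.
Total time = 2.50 + 6.38 + 7.52 = 16.4 s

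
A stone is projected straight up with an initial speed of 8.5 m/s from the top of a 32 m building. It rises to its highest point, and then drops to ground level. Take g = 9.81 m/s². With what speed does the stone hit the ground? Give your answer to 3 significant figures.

Phase 1 (rising): v₀ = 8.50 m/s, a = -9.81 m/s².
v = v₀ + at → t = (0 − 8.50) / -9.81 = 0.866 s
v² = v₀² + 2aΔx → Δx = (0² − 8.50²)/(2·-9.81) = 3.68 m

Phase 2 (falling): v₀ = 0 m/s, a = -9.81 m/s².
Falls 35.7 m from rest: t = √(2·35.7/9.81) = 2.70 s; v = g·t = 26.5 m/s.
Final speed = 26.5 m/s

26.5 m/s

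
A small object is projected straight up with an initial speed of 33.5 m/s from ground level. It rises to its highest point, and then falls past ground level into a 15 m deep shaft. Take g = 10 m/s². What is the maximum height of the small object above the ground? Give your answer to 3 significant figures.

56.1 m

Phase 1 (rising): v₀ = 33.5 m/s, a = -10 m/s².
v = v₀ + at → t = (0 − 33.5) / -10 = 3.35 s
v² = v₀² + 2aΔx → Δx = (0² − 33.5²)/(2·-10) = 56.1 m
Maximum height = 56.1 m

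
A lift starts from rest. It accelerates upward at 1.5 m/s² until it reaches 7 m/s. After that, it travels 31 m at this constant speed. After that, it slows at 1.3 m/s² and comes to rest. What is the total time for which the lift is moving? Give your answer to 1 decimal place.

14.5 s

Phase 1 (accelerating): v₀ = 0 m/s, a = 1.5 m/s².
v = v₀ + at → t = (7 − 0) / 1.5 = 4.67 s
v² = v₀² + 2aΔx → Δx = (7² − 0²)/(2·1.5) = 16.3 m

Phase 2 (constant speed): v₀ = 7.00 m/s, a = 0 m/s².
Constant speed: t = d/v = 31/7.00 = 4.43 s

Phase 3 (decelerating): v₀ = 7.00 m/s, a = -1.3 m/s².
v = v₀ + at → t = (0 − 7.00) / -1.3 = 5.38 s
v² = v₀² + 2aΔx → Δx = (0² − 7.00²)/(2·-1.3) = 18.8 m
Total time = 4.67 + 4.43 + 5.38 = 14.5 s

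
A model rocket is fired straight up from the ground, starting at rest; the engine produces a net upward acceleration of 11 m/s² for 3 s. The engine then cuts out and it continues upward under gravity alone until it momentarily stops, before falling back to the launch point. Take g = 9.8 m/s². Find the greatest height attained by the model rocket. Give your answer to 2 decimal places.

Phase 1 (powered ascent): v₀ = 0 m/s, a = 11 m/s².
v = v₀ + at = 0 + (11)(3) = 33.0 m/s
Δx = v₀t + ½at² = 0·3 + 0.5·11·3² = 49.5 m

Phase 2 (coasting upward): v₀ = 33.0 m/s, a = -9.8 m/s².
v = v₀ + at → t = (0 − 33.0) / -9.8 = 3.37 s
v² = v₀² + 2aΔx → Δx = (0² − 33.0²)/(2·-9.8) = 55.6 m
Maximum height = 49.5 + 55.6 = 105 m

105.06 m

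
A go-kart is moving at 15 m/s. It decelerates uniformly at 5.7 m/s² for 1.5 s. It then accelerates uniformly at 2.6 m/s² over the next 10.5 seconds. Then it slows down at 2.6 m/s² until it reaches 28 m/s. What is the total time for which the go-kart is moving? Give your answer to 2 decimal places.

14.21 s

Phase 1 (decelerating): v₀ = 15.0 m/s, a = -5.7 m/s².
v = v₀ + at = 15.0 + (-5.7)(1.5) = 6.45 m/s
Δx = v₀t + ½at² = 15.0·1.5 + 0.5·-5.7·1.5² = 16.1 m

Phase 2 (accelerating): v₀ = 6.45 m/s, a = 2.6 m/s².
v = v₀ + at = 6.45 + (2.6)(10.5) = 33.8 m/s
Δx = v₀t + ½at² = 6.45·10.5 + 0.5·2.6·10.5² = 211 m

Phase 3 (decelerating): v₀ = 33.8 m/s, a = -2.6 m/s².
v = v₀ + at → t = (28 − 33.8) / -2.6 = 2.21 s
v² = v₀² + 2aΔx → Δx = (28² − 33.8²)/(2·-2.6) = 68.3 m
Total time = 1.50 + 10.5 + 2.21 = 14.2 s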